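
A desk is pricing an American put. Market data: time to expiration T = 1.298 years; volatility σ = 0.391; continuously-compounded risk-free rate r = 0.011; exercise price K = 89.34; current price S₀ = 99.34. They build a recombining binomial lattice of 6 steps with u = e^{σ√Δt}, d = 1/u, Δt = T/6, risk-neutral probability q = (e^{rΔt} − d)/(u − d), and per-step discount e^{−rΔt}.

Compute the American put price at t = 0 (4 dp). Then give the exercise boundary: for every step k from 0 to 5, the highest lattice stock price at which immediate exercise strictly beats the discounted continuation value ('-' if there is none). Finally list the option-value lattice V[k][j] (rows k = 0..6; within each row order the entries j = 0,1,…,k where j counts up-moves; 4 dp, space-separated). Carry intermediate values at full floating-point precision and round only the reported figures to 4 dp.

Δt=0.21633  u=1.19945  d=0.83372  q=0.46117  discount=0.99762
step 6 (expiry): payoffs max(K−S,0) = 55.9791 41.3446 20.2903 0.0000 0.0000 0.0000 0.0000
step 5: (k=5,j=0): S=40.0146, (K−S)⁺=49.3254, hold=49.1130 ⇒ V=49.3254 exercise | (k=5,j=1): S=57.5680, (K−S)⁺=31.7720, hold=31.5597 ⇒ V=31.7720 exercise | (k=5,j=2): S=82.8215, (K−S)⁺=6.5185, hold=10.9069 ⇒ V=10.9069 continue | (k=5,j=3): S=119.1531, (K−S)⁺=0.0000, hold=0.0000 ⇒ V=0.0000 continue | (k=5,j=4): S=171.4223, (K−S)⁺=0.0000, hold=0.0000 ⇒ V=0.0000 continue | (k=5,j=5): S=246.6206, (K−S)⁺=0.0000, hold=0.0000 ⇒ V=0.0000 continue  boundary S*=57.5680
step 4: (k=4,j=0): S=47.9954, (K−S)⁺=41.3446, hold=41.1322 ⇒ V=41.3446 exercise | (k=4,j=1): S=69.0497, (K−S)⁺=20.2903, hold=22.0969 ⇒ V=22.0969 continue | (k=4,j=2): S=99.3400, (K−S)⁺=0.0000, hold=5.8630 ⇒ V=5.8630 continue | (k=4,j=3): S=142.9178, (K−S)⁺=0.0000, hold=0.0000 ⇒ V=0.0000 continue | (k=4,j=4): S=205.6119, (K−S)⁺=0.0000, hold=0.0000 ⇒ V=0.0000 continue  boundary S*=47.9954
step 3: (k=3,j=0): S=57.5680, (K−S)⁺=31.7720, hold=32.3909 ⇒ V=32.3909 continue | (k=3,j=1): S=82.8215, (K−S)⁺=6.5185, hold=14.5755 ⇒ V=14.5755 continue | (k=3,j=2): S=119.1531, (K−S)⁺=0.0000, hold=3.1516 ⇒ V=3.1516 continue | (k=3,j=3): S=171.4223, (K−S)⁺=0.0000, hold=0.0000 ⇒ V=0.0000 continue  boundary S*=-
step 2: (k=2,j=0): S=69.0497, (K−S)⁺=20.2903, hold=24.1174 ⇒ V=24.1174 continue | (k=2,j=1): S=99.3400, (K−S)⁺=0.0000, hold=9.2850 ⇒ V=9.2850 continue | (k=2,j=2): S=142.9178, (K−S)⁺=0.0000, hold=1.6941 ⇒ V=1.6941 continue  boundary S*=-
step 1: (k=1,j=0): S=82.8215, (K−S)⁺=6.5185, hold=17.2360 ⇒ V=17.2360 continue | (k=1,j=1): S=119.1531, (K−S)⁺=0.0000, hold=5.7705 ⇒ V=5.7705 continue  boundary S*=-
step 0: (k=0,j=0): S=99.3400, (K−S)⁺=0.0000, hold=11.9200 ⇒ V=11.9200 continue  boundary S*=-

price = 11.9200
boundary = - - - - 47.9954 57.5680
tree:
11.9200
17.2360 5.7705
24.1174 9.2850 1.6941
32.3909 14.5755 3.1516 0.0000
41.3446 22.0969 5.8630 0.0000 0.0000
49.3254 31.7720 10.9069 0.0000 0.0000 0.0000
55.9791 41.3446 20.2903 0.0000 0.0000 0.0000 0.0000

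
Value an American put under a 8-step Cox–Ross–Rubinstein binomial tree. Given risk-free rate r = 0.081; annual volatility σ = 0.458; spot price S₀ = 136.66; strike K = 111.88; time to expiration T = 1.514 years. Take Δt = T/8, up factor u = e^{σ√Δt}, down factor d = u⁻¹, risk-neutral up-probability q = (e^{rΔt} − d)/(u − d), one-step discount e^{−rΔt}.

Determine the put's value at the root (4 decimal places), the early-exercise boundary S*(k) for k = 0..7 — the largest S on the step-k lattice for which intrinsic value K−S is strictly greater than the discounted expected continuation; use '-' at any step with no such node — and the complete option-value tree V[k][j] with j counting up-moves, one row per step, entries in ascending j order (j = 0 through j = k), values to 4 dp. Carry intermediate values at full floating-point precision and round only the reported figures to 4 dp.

price = 12.6940
boundary = - - - - 61.5915 75.1711 61.5915 75.1711
tree:
12.6940
18.7604 6.7522
26.9584 10.7818 2.7525
37.5032 16.7849 4.8459 0.6507
50.2885 25.3205 8.3907 1.2926 0.0000
61.4150 36.7089 14.2133 2.5680 0.0000 0.0000
70.5315 50.2885 23.3573 5.1017 0.0000 0.0000 0.0000
78.0010 61.4150 36.7089 10.1353 0.0000 0.0000 0.0000 0.0000
84.1213 70.5315 50.2885 20.1353 0.0000 0.0000 0.0000 0.0000 0.0000

Δt=0.18925, u=1.22048, d=0.81935, q=0.48886, disc=e^(-rΔt)=0.98479
k=8 terminal: V=max(K-S,0) → 84.1213 70.5315 50.2885 20.1353 0.0000 0.0000 0.0000 0.0000 0.0000
k=7: j=0 S=33.8790 intr=78.0010 cont=76.2991 V=78.0010[EX]; j=1 S=50.4650 intr=61.4150 cont=59.7130 V=61.4150[EX]; j=2 S=75.1711 intr=36.7089 cont=35.0070 V=36.7089[EX]; j=3 S=111.9725 intr=0.0000 cont=10.1353 V=10.1353[hold]; j=4 S=166.7906 intr=0.0000 cont=0.0000 V=0.0000[hold]; j=5 S=248.4460 intr=0.0000 cont=0.0000 V=0.0000[hold]; j=6 S=370.0773 intr=0.0000 cont=0.0000 V=0.0000[hold]; j=7 S=551.2554 intr=0.0000 cont=0.0000 V=0.0000[hold]  S*(7)=75.1711
k=6: j=0 S=41.3485 intr=70.5315 cont=68.8295 V=70.5315[EX]; j=1 S=61.5915 intr=50.2885 cont=48.5866 V=50.2885[EX]; j=2 S=91.7447 intr=20.1353 cont=23.3573 V=23.3573[hold]; j=3 S=136.6600 intr=0.0000 cont=5.1017 V=5.1017[hold]; j=4 S=203.5644 intr=0.0000 cont=0.0000 V=0.0000[hold]; j=5 S=303.2231 intr=0.0000 cont=0.0000 V=0.0000[hold]; j=6 S=451.6715 intr=0.0000 cont=0.0000 V=0.0000[hold]  S*(6)=61.5915
k=5: j=0 S=50.4650 intr=61.4150 cont=59.7130 V=61.4150[EX]; j=1 S=75.1711 intr=36.7089 cont=36.5581 V=36.7089[EX]; j=2 S=111.9725 intr=0.0000 cont=14.2133 V=14.2133[hold]; j=3 S=166.7906 intr=0.0000 cont=2.5680 V=2.5680[hold]; j=4 S=248.4460 intr=0.0000 cont=0.0000 V=0.0000[hold]; j=5 S=370.0773 intr=0.0000 cont=0.0000 V=0.0000[hold]  S*(5)=75.1711
k=4: j=0 S=61.5915 intr=50.2885 cont=48.5866 V=50.2885[EX]; j=1 S=91.7447 intr=20.1353 cont=25.3205 V=25.3205[hold]; j=2 S=136.6600 intr=0.0000 cont=8.3907 V=8.3907[hold]; j=3 S=203.5644 intr=0.0000 cont=1.2926 V=1.2926[hold]; j=4 S=303.2231 intr=0.0000 cont=0.0000 V=0.0000[hold]  S*(4)=61.5915
k=3: j=0 S=75.1711 intr=36.7089 cont=37.5032 V=37.5032[hold]; j=1 S=111.9725 intr=0.0000 cont=16.7849 V=16.7849[hold]; j=2 S=166.7906 intr=0.0000 cont=4.8459 V=4.8459[hold]; j=3 S=248.4460 intr=0.0000 cont=0.6507 V=0.6507[hold]  S*(3)=-
k=2: j=0 S=91.7447 intr=20.1353 cont=26.9584 V=26.9584[hold]; j=1 S=136.6600 intr=0.0000 cont=10.7818 V=10.7818[hold]; j=2 S=203.5644 intr=0.0000 cont=2.7525 V=2.7525[hold]  S*(2)=-
k=1: j=0 S=111.9725 intr=0.0000 cont=18.7604 V=18.7604[hold]; j=1 S=166.7906 intr=0.0000 cont=6.7522 V=6.7522[hold]  S*(1)=-
k=0: j=0 S=136.6600 intr=0.0000 cont=12.6940 V=12.6940[hold]  S*(0)=-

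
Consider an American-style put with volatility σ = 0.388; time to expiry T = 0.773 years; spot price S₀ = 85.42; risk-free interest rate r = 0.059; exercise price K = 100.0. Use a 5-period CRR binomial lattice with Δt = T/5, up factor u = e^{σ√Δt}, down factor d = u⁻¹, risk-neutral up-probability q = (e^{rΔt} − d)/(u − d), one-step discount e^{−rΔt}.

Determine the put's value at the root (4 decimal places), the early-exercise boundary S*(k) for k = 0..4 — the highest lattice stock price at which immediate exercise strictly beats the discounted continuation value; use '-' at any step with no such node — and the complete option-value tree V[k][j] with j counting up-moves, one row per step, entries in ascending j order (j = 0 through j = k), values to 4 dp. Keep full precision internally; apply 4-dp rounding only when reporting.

params: Δt=0.15460 u=1.16481 d=0.85851 q=0.49185 e^(-rΔt)=0.99092
t_5 payoffs: 60.1633 45.9503 26.6662 0.5019 0.0000 0.0000
t_4: node(4,0) S=46.4022 payoff=53.5978 vs cont=52.6898 → 53.5978 [stop]  node(4,1) S=62.9577 payoff=37.0423 vs cont=36.1343 → 37.0423 [stop]  node(4,2) S=85.4200 payoff=14.5800 vs cont=13.6720 → 14.5800 [stop]  node(4,3) S=115.8965 payoff=0.0000 vs cont=0.2527 → 0.2527 [wait]  node(4,4) S=157.2465 payoff=0.0000 vs cont=0.0000 → 0.0000 [wait]  ⇒ S*(4)=85.4200
t_3: node(3,0) S=54.0497 payoff=45.9503 vs cont=45.0423 → 45.9503 [stop]  node(3,1) S=73.3338 payoff=26.6662 vs cont=25.7582 → 26.6662 [stop]  node(3,2) S=99.4981 payoff=0.5019 vs cont=7.4647 → 7.4647 [wait]  node(3,3) S=134.9974 payoff=0.0000 vs cont=0.1273 → 0.1273 [wait]  ⇒ S*(3)=73.3338
t_2: node(2,0) S=62.9577 payoff=37.0423 vs cont=36.1343 → 37.0423 [stop]  node(2,1) S=85.4200 payoff=14.5800 vs cont=17.0656 → 17.0656 [wait]  node(2,2) S=115.8965 payoff=0.0000 vs cont=3.8208 → 3.8208 [wait]  ⇒ S*(2)=62.9577
t_1: node(1,0) S=73.3338 payoff=26.6662 vs cont=26.9696 → 26.9696 [wait]  node(1,1) S=99.4981 payoff=0.5019 vs cont=10.4553 → 10.4553 [wait]  ⇒ S*(1)=-
t_0: node(0,0) S=85.4200 payoff=14.5800 vs cont=18.6760 → 18.6760 [wait]  ⇒ S*(0)=-

price = 18.6760
boundary = - - 62.9577 73.3338 85.4200
tree:
18.6760
26.9696 10.4553
37.0423 17.0656 3.8208
45.9503 26.6662 7.4647 0.1273
53.5978 37.0423 14.5800 0.2527 0.0000
60.1633 45.9503 26.6662 0.5019 0.0000 0.0000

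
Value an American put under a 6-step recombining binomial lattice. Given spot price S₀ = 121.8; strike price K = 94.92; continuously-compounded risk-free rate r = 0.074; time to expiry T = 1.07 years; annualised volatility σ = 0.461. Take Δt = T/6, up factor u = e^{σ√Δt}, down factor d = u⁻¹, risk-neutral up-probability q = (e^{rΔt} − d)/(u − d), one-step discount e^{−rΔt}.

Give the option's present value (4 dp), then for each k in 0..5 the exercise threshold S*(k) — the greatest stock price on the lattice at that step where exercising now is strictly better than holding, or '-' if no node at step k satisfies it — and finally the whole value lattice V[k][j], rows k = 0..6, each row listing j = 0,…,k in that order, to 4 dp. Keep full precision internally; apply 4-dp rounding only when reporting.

params: Δt=0.17833 u=1.21492 d=0.82310 q=0.48539 e^(-rΔt)=0.98689
t_6 payoffs: 57.0442 39.0142 12.4014 0.0000 0.0000 0.0000 0.0000
t_5: node(5,0) S=46.0160 payoff=48.9040 vs cont=47.6596 → 48.9040 [stop]  node(5,1) S=67.9210 payoff=26.9990 vs cont=25.7546 → 26.9990 [stop]  node(5,2) S=100.2535 payoff=0.0000 vs cont=6.2982 → 6.2982 [wait]  node(5,3) S=147.9772 payoff=0.0000 vs cont=0.0000 → 0.0000 [wait]  node(5,4) S=218.4189 payoff=0.0000 vs cont=0.0000 → 0.0000 [wait]  node(5,5) S=322.3929 payoff=0.0000 vs cont=0.0000 → 0.0000 [wait]  ⇒ S*(5)=67.9210
t_4: node(4,0) S=55.9058 payoff=39.0142 vs cont=37.7698 → 39.0142 [stop]  node(4,1) S=82.5186 payoff=12.4014 vs cont=16.7289 → 16.7289 [wait]  node(4,2) S=121.8000 payoff=0.0000 vs cont=3.1987 → 3.1987 [wait]  node(4,3) S=179.7805 payoff=0.0000 vs cont=0.0000 → 0.0000 [wait]  node(4,4) S=265.3615 payoff=0.0000 vs cont=0.0000 → 0.0000 [wait]  ⇒ S*(4)=55.9058
t_3: node(3,0) S=67.9210 payoff=26.9990 vs cont=27.8275 → 27.8275 [wait]  node(3,1) S=100.2535 payoff=0.0000 vs cont=10.0283 → 10.0283 [wait]  node(3,2) S=147.9772 payoff=0.0000 vs cont=1.6245 → 1.6245 [wait]  node(3,3) S=218.4189 payoff=0.0000 vs cont=0.0000 → 0.0000 [wait]  ⇒ S*(3)=-
t_2: node(2,0) S=82.5186 payoff=12.4014 vs cont=18.9364 → 18.9364 [wait]  node(2,1) S=121.8000 payoff=0.0000 vs cont=5.8712 → 5.8712 [wait]  node(2,2) S=179.7805 payoff=0.0000 vs cont=0.8250 → 0.8250 [wait]  ⇒ S*(2)=-
t_1: node(1,0) S=100.2535 payoff=0.0000 vs cont=12.4296 → 12.4296 [wait]  node(1,1) S=147.9772 payoff=0.0000 vs cont=3.3770 → 3.3770 [wait]  ⇒ S*(1)=-
t_0: node(0,0) S=121.8000 payoff=0.0000 vs cont=7.9302 → 7.9302 [wait]  ⇒ S*(0)=-

price = 7.9302
boundary = - - - - 55.9058 67.9210
tree:
7.9302
12.4296 3.3770
18.9364 5.8712 0.8250
27.8275 10.0283 1.6245 0.0000
39.0142 16.7289 3.1987 0.0000 0.0000
48.9040 26.9990 6.2982 0.0000 0.0000 0.0000
57.0442 39.0142 12.4014 0.0000 0.0000 0.0000 0.0000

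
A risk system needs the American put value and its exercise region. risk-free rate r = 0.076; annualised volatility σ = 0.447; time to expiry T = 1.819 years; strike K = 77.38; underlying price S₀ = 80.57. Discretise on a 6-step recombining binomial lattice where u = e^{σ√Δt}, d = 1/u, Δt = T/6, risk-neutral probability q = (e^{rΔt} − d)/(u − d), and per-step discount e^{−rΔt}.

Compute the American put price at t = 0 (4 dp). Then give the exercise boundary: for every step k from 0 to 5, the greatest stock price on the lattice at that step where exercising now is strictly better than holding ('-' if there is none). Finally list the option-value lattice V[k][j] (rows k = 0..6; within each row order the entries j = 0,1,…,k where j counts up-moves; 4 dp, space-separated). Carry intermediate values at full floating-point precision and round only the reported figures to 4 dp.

Δt=0.30317, u=1.27905, d=0.78183, q=0.48565, disc=e^(-rΔt)=0.97722
k=6 terminal: V=max(K-S,0) → 58.9791 47.2764 28.1312 0.0000 0.0000 0.0000 0.0000
k=5: j=0 S=23.5358 intr=53.8442 cont=52.0817 V=53.8442[EX]; j=1 S=38.5041 intr=38.8759 cont=37.1134 V=38.8759[EX]; j=2 S=62.9919 intr=14.3881 cont=14.1396 V=14.3881[EX]; j=3 S=103.0534 intr=0.0000 cont=0.0000 V=0.0000[hold]; j=4 S=168.5932 intr=0.0000 cont=0.0000 V=0.0000[hold]; j=5 S=275.8150 intr=0.0000 cont=0.0000 V=0.0000[hold]  S*(5)=62.9919
k=4: j=0 S=30.1036 intr=47.2764 cont=45.5139 V=47.2764[EX]; j=1 S=49.2488 intr=28.1312 cont=26.3687 V=28.1312[EX]; j=2 S=80.5700 intr=0.0000 cont=7.2319 V=7.2319[hold]; j=3 S=131.8108 intr=0.0000 cont=0.0000 V=0.0000[hold]; j=4 S=215.6398 intr=0.0000 cont=0.0000 V=0.0000[hold]  S*(4)=49.2488
k=3: j=0 S=38.5041 intr=38.8759 cont=37.1134 V=38.8759[EX]; j=1 S=62.9919 intr=14.3881 cont=17.5718 V=17.5718[hold]; j=2 S=103.0534 intr=0.0000 cont=3.6350 V=3.6350[hold]; j=3 S=168.5932 intr=0.0000 cont=0.0000 V=0.0000[hold]  S*(3)=38.5041
k=2: j=0 S=49.2488 intr=28.1312 cont=27.8796 V=28.1312[EX]; j=1 S=80.5700 intr=0.0000 cont=10.5572 V=10.5572[hold]; j=2 S=131.8108 intr=0.0000 cont=1.8270 V=1.8270[hold]  S*(2)=49.2488
k=1: j=0 S=62.9919 intr=14.3881 cont=19.1500 V=19.1500[hold]; j=1 S=103.0534 intr=0.0000 cont=6.1735 V=6.1735[hold]  S*(1)=-
k=0: j=0 S=80.5700 intr=0.0000 cont=12.5552 V=12.5552[hold]  S*(0)=-

price = 12.5552
boundary = - - 49.2488 38.5041 49.2488 62.9919
tree:
12.5552
19.1500 6.1735
28.1312 10.5572 1.8270
38.8759 17.5718 3.6350 0.0000
47.2764 28.1312 7.2319 0.0000 0.0000
53.8442 38.8759 14.3881 0.0000 0.0000 0.0000
58.9791 47.2764 28.1312 0.0000 0.0000 0.0000 0.0000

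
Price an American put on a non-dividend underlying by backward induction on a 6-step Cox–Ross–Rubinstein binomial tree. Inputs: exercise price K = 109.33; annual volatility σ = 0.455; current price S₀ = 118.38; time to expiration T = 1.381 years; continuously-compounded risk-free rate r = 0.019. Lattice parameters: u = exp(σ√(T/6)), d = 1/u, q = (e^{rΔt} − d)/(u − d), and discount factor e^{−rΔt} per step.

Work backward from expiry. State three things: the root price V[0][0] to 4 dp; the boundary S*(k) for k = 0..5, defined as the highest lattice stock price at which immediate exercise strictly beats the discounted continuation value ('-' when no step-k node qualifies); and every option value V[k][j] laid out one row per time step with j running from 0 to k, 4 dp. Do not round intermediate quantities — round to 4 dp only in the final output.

params: Δt=0.23017 u=1.24395 d=0.80389 q=0.45560 e^(-rΔt)=0.99564
t_6 payoffs: 77.3803 59.8909 32.8277 0.0000 0.0000 0.0000 0.0000
t_5: node(5,0) S=39.7438 payoff=69.5862 vs cont=69.1092 → 69.5862 [stop]  node(5,1) S=61.4997 payoff=47.8303 vs cont=47.3533 → 47.8303 [stop]  node(5,2) S=95.1648 payoff=14.1652 vs cont=17.7933 → 17.7933 [wait]  node(5,3) S=147.2584 payoff=0.0000 vs cont=0.0000 → 0.0000 [wait]  node(5,4) S=227.8683 payoff=0.0000 vs cont=0.0000 → 0.0000 [wait]  node(5,5) S=352.6044 payoff=0.0000 vs cont=0.0000 → 0.0000 [wait]  ⇒ S*(5)=61.4997
t_4: node(4,0) S=49.4391 payoff=59.8909 vs cont=59.4138 → 59.8909 [stop]  node(4,1) S=76.5023 payoff=32.8277 vs cont=33.9964 → 33.9964 [wait]  node(4,2) S=118.3800 payoff=0.0000 vs cont=9.6444 → 9.6444 [wait]  node(4,3) S=183.1817 payoff=0.0000 vs cont=0.0000 → 0.0000 [wait]  node(4,4) S=283.4561 payoff=0.0000 vs cont=0.0000 → 0.0000 [wait]  ⇒ S*(4)=49.4391
t_3: node(3,0) S=61.4997 payoff=47.8303 vs cont=47.8834 → 47.8834 [wait]  node(3,1) S=95.1648 payoff=14.1652 vs cont=22.8016 → 22.8016 [wait]  node(3,2) S=147.2584 payoff=0.0000 vs cont=5.2275 → 5.2275 [wait]  node(3,3) S=227.8683 payoff=0.0000 vs cont=0.0000 → 0.0000 [wait]  ⇒ S*(3)=-
t_2: node(2,0) S=76.5023 payoff=32.8277 vs cont=36.2970 → 36.2970 [wait]  node(2,1) S=118.3800 payoff=0.0000 vs cont=14.7302 → 14.7302 [wait]  node(2,2) S=183.1817 payoff=0.0000 vs cont=2.8334 → 2.8334 [wait]  ⇒ S*(2)=-
t_1: node(1,0) S=95.1648 payoff=14.1652 vs cont=26.3556 → 26.3556 [wait]  node(1,1) S=147.2584 payoff=0.0000 vs cont=9.2694 → 9.2694 [wait]  ⇒ S*(1)=-
t_0: node(0,0) S=118.3800 payoff=0.0000 vs cont=18.4900 → 18.4900 [wait]  ⇒ S*(0)=-

price = 18.4900
boundary = - - - - 49.4391 61.4997
tree:
18.4900
26.3556 9.2694
36.2970 14.7302 2.8334
47.8834 22.8016 5.2275 0.0000
59.8909 33.9964 9.6444 0.0000 0.0000
69.5862 47.8303 17.7933 0.0000 0.0000 0.0000
77.3803 59.8909 32.8277 0.0000 0.0000 0.0000 0.0000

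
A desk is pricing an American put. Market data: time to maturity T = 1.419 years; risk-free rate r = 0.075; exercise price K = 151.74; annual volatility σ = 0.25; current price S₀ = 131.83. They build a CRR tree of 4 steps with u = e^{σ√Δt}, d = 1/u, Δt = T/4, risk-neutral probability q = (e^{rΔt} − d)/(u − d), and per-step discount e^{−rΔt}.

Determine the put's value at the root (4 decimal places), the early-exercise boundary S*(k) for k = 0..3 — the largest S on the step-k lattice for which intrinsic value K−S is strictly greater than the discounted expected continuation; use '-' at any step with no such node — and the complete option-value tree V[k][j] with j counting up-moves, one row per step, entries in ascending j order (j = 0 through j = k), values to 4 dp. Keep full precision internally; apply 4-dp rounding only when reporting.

price = 22.6814
boundary = - 113.5918 97.8767 113.5918
tree:
22.6814
38.1482 11.2876
53.8633 21.2691 3.7712
67.4042 38.1482 8.6651 0.0000
79.0718 53.8633 19.9100 0.0000 0.0000

Δt=0.35475, u=1.16056, d=0.86165, q=0.55305, disc=e^(-rΔt)=0.97374
k=4 terminal: V=max(K-S,0) → 79.0718 53.8633 19.9100 0.0000 0.0000
k=3: j=0 S=84.3358 intr=67.4042 cont=63.4202 V=67.4042[EX]; j=1 S=113.5918 intr=38.1482 cont=34.1642 V=38.1482[EX]; j=2 S=152.9966 intr=0.0000 cont=8.6651 V=8.6651[hold]; j=3 S=206.0708 intr=0.0000 cont=0.0000 V=0.0000[hold]  S*(3)=113.5918
k=2: j=0 S=97.8767 intr=53.8633 cont=49.8793 V=53.8633[EX]; j=1 S=131.8300 intr=19.9100 cont=21.2691 V=21.2691[hold]; j=2 S=177.5616 intr=0.0000 cont=3.7712 V=3.7712[hold]  S*(2)=97.8767
k=1: j=0 S=113.5918 intr=38.1482 cont=34.8962 V=38.1482[EX]; j=1 S=152.9966 intr=0.0000 cont=11.2876 V=11.2876[hold]  S*(1)=113.5918
k=0: j=0 S=131.8300 intr=19.9100 cont=22.6814 V=22.6814[hold]  S*(0)=-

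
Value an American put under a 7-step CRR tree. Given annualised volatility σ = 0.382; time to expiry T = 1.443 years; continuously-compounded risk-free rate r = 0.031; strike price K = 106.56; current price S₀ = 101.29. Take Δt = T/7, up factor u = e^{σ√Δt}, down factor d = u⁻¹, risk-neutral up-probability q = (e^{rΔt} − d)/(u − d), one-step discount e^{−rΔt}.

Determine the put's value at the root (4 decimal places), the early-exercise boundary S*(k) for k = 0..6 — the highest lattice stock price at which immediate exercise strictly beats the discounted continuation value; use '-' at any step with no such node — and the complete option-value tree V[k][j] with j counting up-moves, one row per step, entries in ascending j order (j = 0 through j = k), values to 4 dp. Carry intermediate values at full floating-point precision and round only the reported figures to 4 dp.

Δt=0.20614, u=1.18939, d=0.84077, q=0.47514, disc=e^(-rΔt)=0.99363
k=7 terminal: V=max(K-S,0) → 76.4784 64.0053 46.3602 21.3986 0.0000 0.0000 0.0000 0.0000
k=6: j=0 S=35.7787 intr=70.7813 cont=70.1025 V=70.7813[EX]; j=1 S=50.6141 intr=55.9459 cont=55.2671 V=55.9459[EX]; j=2 S=71.6010 intr=34.9590 cont=34.2802 V=34.9590[EX]; j=3 S=101.2900 intr=5.2700 cont=11.1598 V=11.1598[hold]; j=4 S=143.2894 intr=0.0000 cont=0.0000 V=0.0000[hold]; j=5 S=202.7036 intr=0.0000 cont=0.0000 V=0.0000[hold]; j=6 S=286.7536 intr=0.0000 cont=0.0000 V=0.0000[hold]  S*(6)=71.6010
k=5: j=0 S=42.5547 intr=64.0053 cont=63.3265 V=64.0053[EX]; j=1 S=60.1998 intr=46.3602 cont=45.6814 V=46.3602[EX]; j=2 S=85.1614 intr=21.3986 cont=23.5004 V=23.5004[hold]; j=3 S=120.4732 intr=0.0000 cont=5.8200 V=5.8200[hold]; j=4 S=170.4267 intr=0.0000 cont=0.0000 V=0.0000[hold]; j=5 S=241.0933 intr=0.0000 cont=0.0000 V=0.0000[hold]  S*(5)=60.1998
k=4: j=0 S=50.6141 intr=55.9459 cont=55.2671 V=55.9459[EX]; j=1 S=71.6010 intr=34.9590 cont=35.2725 V=35.2725[hold]; j=2 S=101.2900 intr=5.2700 cont=15.0036 V=15.0036[hold]; j=3 S=143.2894 intr=0.0000 cont=3.0353 V=3.0353[hold]; j=4 S=202.7036 intr=0.0000 cont=0.0000 V=0.0000[hold]  S*(4)=50.6141
k=3: j=0 S=60.1998 intr=46.3602 cont=45.8294 V=46.3602[EX]; j=1 S=85.1614 intr=21.3986 cont=25.4786 V=25.4786[hold]; j=2 S=120.4732 intr=0.0000 cont=9.2576 V=9.2576[hold]; j=3 S=170.4267 intr=0.0000 cont=1.5829 V=1.5829[hold]  S*(3)=60.1998
k=2: j=0 S=71.6010 intr=34.9590 cont=36.2064 V=36.2064[hold]; j=1 S=101.2900 intr=5.2700 cont=17.6582 V=17.6582[hold]; j=2 S=143.2894 intr=0.0000 cont=5.5754 V=5.5754[hold]  S*(2)=-
k=1: j=0 S=85.1614 intr=21.3986 cont=27.2190 V=27.2190[hold]; j=1 S=120.4732 intr=0.0000 cont=11.8413 V=11.8413[hold]  S*(1)=-
k=0: j=0 S=101.2900 intr=5.2700 cont=19.7856 V=19.7856[hold]  S*(0)=-

price = 19.7856
boundary = - - - 60.1998 50.6141 60.1998 71.6010
tree:
19.7856
27.2190 11.8413
36.2064 17.6582 5.5754
46.3602 25.4786 9.2576 1.5829
55.9459 35.2725 15.0036 3.0353 0.0000
64.0053 46.3602 23.5004 5.8200 0.0000 0.0000
70.7813 55.9459 34.9590 11.1598 0.0000 0.0000 0.0000
76.4784 64.0053 46.3602 21.3986 0.0000 0.0000 0.0000 0.0000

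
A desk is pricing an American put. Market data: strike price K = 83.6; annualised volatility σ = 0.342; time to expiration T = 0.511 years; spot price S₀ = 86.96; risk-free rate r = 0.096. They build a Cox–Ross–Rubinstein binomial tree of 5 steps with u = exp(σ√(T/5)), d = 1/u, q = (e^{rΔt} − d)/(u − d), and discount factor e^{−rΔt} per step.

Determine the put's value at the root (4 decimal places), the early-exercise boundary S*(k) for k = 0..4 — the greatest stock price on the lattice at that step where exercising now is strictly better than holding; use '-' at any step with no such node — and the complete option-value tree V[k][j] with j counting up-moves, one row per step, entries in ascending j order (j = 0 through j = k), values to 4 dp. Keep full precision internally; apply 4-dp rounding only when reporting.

price = 5.5516
boundary = - - - 62.6428 69.8802
tree:
5.5516
9.0043 2.4406
14.0769 4.4500 0.6151
20.9572 7.9350 1.2879 0.0000
27.4450 13.7198 2.6967 0.0000 0.0000
33.2609 20.9572 5.6463 0.0000 0.0000 0.0000

Δt=0.10220  u=1.11553  d=0.89643  q=0.51769  discount=0.99024
step 5 (expiry): payoffs max(K−S,0) = 33.2609 20.9572 5.6463 0.0000 0.0000 0.0000
step 4: (k=4,j=0): S=56.1550, (K−S)⁺=27.4450, hold=26.6288 ⇒ V=27.4450 exercise | (k=4,j=1): S=69.8802, (K−S)⁺=13.7198, hold=12.9036 ⇒ V=13.7198 exercise | (k=4,j=2): S=86.9600, (K−S)⁺=0.0000, hold=2.6967 ⇒ V=2.6967 continue | (k=4,j=3): S=108.2144, (K−S)⁺=0.0000, hold=0.0000 ⇒ V=0.0000 continue | (k=4,j=4): S=134.6637, (K−S)⁺=0.0000, hold=0.0000 ⇒ V=0.0000 continue  boundary S*=69.8802
step 3: (k=3,j=0): S=62.6428, (K−S)⁺=20.9572, hold=20.1410 ⇒ V=20.9572 exercise | (k=3,j=1): S=77.9537, (K−S)⁺=5.6463, hold=7.9350 ⇒ V=7.9350 continue | (k=3,j=2): S=97.0068, (K−S)⁺=0.0000, hold=1.2879 ⇒ V=1.2879 continue | (k=3,j=3): S=120.7168, (K−S)⁺=0.0000, hold=0.0000 ⇒ V=0.0000 continue  boundary S*=62.6428
step 2: (k=2,j=0): S=69.8802, (K−S)⁺=13.7198, hold=14.0769 ⇒ V=14.0769 continue | (k=2,j=1): S=86.9600, (K−S)⁺=0.0000, hold=4.4500 ⇒ V=4.4500 continue | (k=2,j=2): S=108.2144, (K−S)⁺=0.0000, hold=0.6151 ⇒ V=0.6151 continue  boundary S*=-
step 1: (k=1,j=0): S=77.9537, (K−S)⁺=5.6463, hold=9.0043 ⇒ V=9.0043 continue | (k=1,j=1): S=97.0068, (K−S)⁺=0.0000, hold=2.4406 ⇒ V=2.4406 continue  boundary S*=-
step 0: (k=0,j=0): S=86.9600, (K−S)⁺=0.0000, hold=5.5516 ⇒ V=5.5516 continue  boundary S*=-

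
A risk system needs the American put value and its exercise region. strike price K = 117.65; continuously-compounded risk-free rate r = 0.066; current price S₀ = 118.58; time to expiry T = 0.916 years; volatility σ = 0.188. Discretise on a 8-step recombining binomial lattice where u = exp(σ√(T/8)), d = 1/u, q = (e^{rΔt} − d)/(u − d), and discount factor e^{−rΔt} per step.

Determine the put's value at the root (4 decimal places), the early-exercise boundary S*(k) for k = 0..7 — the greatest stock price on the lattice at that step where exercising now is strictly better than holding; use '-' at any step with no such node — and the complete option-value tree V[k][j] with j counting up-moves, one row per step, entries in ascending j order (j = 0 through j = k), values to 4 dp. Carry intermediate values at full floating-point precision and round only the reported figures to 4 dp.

params: Δt=0.11450 u=1.06568 d=0.93837 q=0.54368 e^(-rΔt)=0.99247
t_8 payoffs: 46.3664 36.6947 25.7108 13.2367 0.0000 0.0000 0.0000 0.0000 0.0000
t_7: node(7,0) S=75.9657 payoff=41.6843 vs cont=40.7986 → 41.6843 [stop]  node(7,1) S=86.2726 payoff=31.3774 vs cont=30.4917 → 31.3774 [stop]  node(7,2) S=97.9779 payoff=19.6721 vs cont=18.7863 → 19.6721 [stop]  node(7,3) S=111.2714 payoff=6.3786 vs cont=5.9946 → 6.3786 [stop]  node(7,4) S=126.3686 payoff=0.0000 vs cont=0.0000 → 0.0000 [wait]  node(7,5) S=143.5141 payoff=0.0000 vs cont=0.0000 → 0.0000 [wait]  node(7,6) S=162.9859 payoff=0.0000 vs cont=0.0000 → 0.0000 [wait]  node(7,7) S=185.0996 payoff=0.0000 vs cont=0.0000 → 0.0000 [wait]  ⇒ S*(7)=111.2714
t_6: node(6,0) S=80.9553 payoff=36.6947 vs cont=35.8090 → 36.6947 [stop]  node(6,1) S=91.9392 payoff=25.7108 vs cont=24.8251 → 25.7108 [stop]  node(6,2) S=104.4133 payoff=13.2367 vs cont=12.3509 → 13.2367 [stop]  node(6,3) S=118.5800 payoff=0.0000 vs cont=2.8887 → 2.8887 [wait]  node(6,4) S=134.6688 payoff=0.0000 vs cont=0.0000 → 0.0000 [wait]  node(6,5) S=152.9404 payoff=0.0000 vs cont=0.0000 → 0.0000 [wait]  node(6,6) S=173.6912 payoff=0.0000 vs cont=0.0000 → 0.0000 [wait]  ⇒ S*(6)=104.4133
t_5: node(5,0) S=86.2726 payoff=31.3774 vs cont=30.4917 → 31.3774 [stop]  node(5,1) S=97.9779 payoff=19.6721 vs cont=18.7863 → 19.6721 [stop]  node(5,2) S=111.2714 payoff=6.3786 vs cont=7.5534 → 7.5534 [wait]  node(5,3) S=126.3686 payoff=0.0000 vs cont=1.3083 → 1.3083 [wait]  node(5,4) S=143.5141 payoff=0.0000 vs cont=0.0000 → 0.0000 [wait]  node(5,5) S=162.9859 payoff=0.0000 vs cont=0.0000 → 0.0000 [wait]  ⇒ S*(5)=97.9779
t_4: node(4,0) S=91.9392 payoff=25.7108 vs cont=24.8251 → 25.7108 [stop]  node(4,1) S=104.4133 payoff=13.2367 vs cont=12.9848 → 13.2367 [stop]  node(4,2) S=118.5800 payoff=0.0000 vs cont=4.1267 → 4.1267 [wait]  node(4,3) S=134.6688 payoff=0.0000 vs cont=0.5925 → 0.5925 [wait]  node(4,4) S=152.9404 payoff=0.0000 vs cont=0.0000 → 0.0000 [wait]  ⇒ S*(4)=104.4133
t_3: node(3,0) S=97.9779 payoff=19.6721 vs cont=18.7863 → 19.6721 [stop]  node(3,1) S=111.2714 payoff=6.3786 vs cont=8.2214 → 8.2214 [wait]  node(3,2) S=126.3686 payoff=0.0000 vs cont=2.1886 → 2.1886 [wait]  node(3,3) S=143.5141 payoff=0.0000 vs cont=0.2683 → 0.2683 [wait]  ⇒ S*(3)=97.9779
t_2: node(2,0) S=104.4133 payoff=13.2367 vs cont=13.3453 → 13.3453 [wait]  node(2,1) S=118.5800 payoff=0.0000 vs cont=4.9043 → 4.9043 [wait]  node(2,2) S=134.6688 payoff=0.0000 vs cont=1.1360 → 1.1360 [wait]  ⇒ S*(2)=-
t_1: node(1,0) S=111.2714 payoff=6.3786 vs cont=8.6901 → 8.6901 [wait]  node(1,1) S=126.3686 payoff=0.0000 vs cont=2.8340 → 2.8340 [wait]  ⇒ S*(1)=-
t_0: node(0,0) S=118.5800 payoff=0.0000 vs cont=5.4648 → 5.4648 [wait]  ⇒ S*(0)=-

price = 5.4648
boundary = - - - 97.9779 104.4133 97.9779 104.4133 111.2714
tree:
5.4648
8.6901 2.8340
13.3453 4.9043 1.1360
19.6721 8.2214 2.1886 0.2683
25.7108 13.2367 4.1267 0.5925 0.0000
31.3774 19.6721 7.5534 1.3083 0.0000 0.0000
36.6947 25.7108 13.2367 2.8887 0.0000 0.0000 0.0000
41.6843 31.3774 19.6721 6.3786 0.0000 0.0000 0.0000 0.0000
46.3664 36.6947 25.7108 13.2367 0.0000 0.0000 0.0000 0.0000 0.0000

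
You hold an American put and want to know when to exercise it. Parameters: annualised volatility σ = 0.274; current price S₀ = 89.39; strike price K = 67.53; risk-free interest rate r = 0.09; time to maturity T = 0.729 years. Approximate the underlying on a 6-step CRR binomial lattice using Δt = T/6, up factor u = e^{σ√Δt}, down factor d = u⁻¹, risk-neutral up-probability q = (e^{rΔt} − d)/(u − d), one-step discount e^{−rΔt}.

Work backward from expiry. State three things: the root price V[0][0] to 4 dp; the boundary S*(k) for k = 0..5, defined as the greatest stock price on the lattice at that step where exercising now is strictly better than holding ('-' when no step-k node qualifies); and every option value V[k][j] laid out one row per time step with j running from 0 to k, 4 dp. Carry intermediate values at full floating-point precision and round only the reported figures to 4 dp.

price = 0.6121
boundary = - - - - - 55.4493
tree:
0.6121
1.1709 0.1363
2.2001 0.2954 0.0000
4.0364 0.6404 0.0000 0.0000
7.1614 1.3883 0.0000 0.0000 0.0000
12.0807 3.0095 0.0000 0.0000 0.0000 0.0000
17.1315 6.5237 0.0000 0.0000 0.0000 0.0000 0.0000

Δt=0.12150  u=1.10022  d=0.90891  q=0.53361  discount=0.98912
step 6 (expiry): payoffs max(K−S,0) = 17.1315 6.5237 0.0000 0.0000 0.0000 0.0000 0.0000
step 5: (k=5,j=0): S=55.4493, (K−S)⁺=12.0807, hold=11.3462 ⇒ V=12.0807 exercise | (k=5,j=1): S=67.1202, (K−S)⁺=0.4098, hold=3.0095 ⇒ V=3.0095 continue | (k=5,j=2): S=81.2476, (K−S)⁺=0.0000, hold=0.0000 ⇒ V=0.0000 continue | (k=5,j=3): S=98.3484, (K−S)⁺=0.0000, hold=0.0000 ⇒ V=0.0000 continue | (k=5,j=4): S=119.0486, (K−S)⁺=0.0000, hold=0.0000 ⇒ V=0.0000 continue | (k=5,j=5): S=144.1058, (K−S)⁺=0.0000, hold=0.0000 ⇒ V=0.0000 continue  boundary S*=55.4493
step 4: (k=4,j=0): S=61.0063, (K−S)⁺=6.5237, hold=7.1614 ⇒ V=7.1614 continue | (k=4,j=1): S=73.8468, (K−S)⁺=0.0000, hold=1.3883 ⇒ V=1.3883 continue | (k=4,j=2): S=89.3900, (K−S)⁺=0.0000, hold=0.0000 ⇒ V=0.0000 continue | (k=4,j=3): S=108.2047, (K−S)⁺=0.0000, hold=0.0000 ⇒ V=0.0000 continue | (k=4,j=4): S=130.9794, (K−S)⁺=0.0000, hold=0.0000 ⇒ V=0.0000 continue  boundary S*=-
step 3: (k=3,j=0): S=67.1202, (K−S)⁺=0.4098, hold=4.0364 ⇒ V=4.0364 continue | (k=3,j=1): S=81.2476, (K−S)⁺=0.0000, hold=0.6404 ⇒ V=0.6404 continue | (k=3,j=2): S=98.3484, (K−S)⁺=0.0000, hold=0.0000 ⇒ V=0.0000 continue | (k=3,j=3): S=119.0486, (K−S)⁺=0.0000, hold=0.0000 ⇒ V=0.0000 continue  boundary S*=-
step 2: (k=2,j=0): S=73.8468, (K−S)⁺=0.0000, hold=2.2001 ⇒ V=2.2001 continue | (k=2,j=1): S=89.3900, (K−S)⁺=0.0000, hold=0.2954 ⇒ V=0.2954 continue | (k=2,j=2): S=108.2047, (K−S)⁺=0.0000, hold=0.0000 ⇒ V=0.0000 continue  boundary S*=-
step 1: (k=1,j=0): S=81.2476, (K−S)⁺=0.0000, hold=1.1709 ⇒ V=1.1709 continue | (k=1,j=1): S=98.3484, (K−S)⁺=0.0000, hold=0.1363 ⇒ V=0.1363 continue  boundary S*=-
step 0: (k=0,j=0): S=89.3900, (K−S)⁺=0.0000, hold=0.6121 ⇒ V=0.6121 continue  boundary S*=-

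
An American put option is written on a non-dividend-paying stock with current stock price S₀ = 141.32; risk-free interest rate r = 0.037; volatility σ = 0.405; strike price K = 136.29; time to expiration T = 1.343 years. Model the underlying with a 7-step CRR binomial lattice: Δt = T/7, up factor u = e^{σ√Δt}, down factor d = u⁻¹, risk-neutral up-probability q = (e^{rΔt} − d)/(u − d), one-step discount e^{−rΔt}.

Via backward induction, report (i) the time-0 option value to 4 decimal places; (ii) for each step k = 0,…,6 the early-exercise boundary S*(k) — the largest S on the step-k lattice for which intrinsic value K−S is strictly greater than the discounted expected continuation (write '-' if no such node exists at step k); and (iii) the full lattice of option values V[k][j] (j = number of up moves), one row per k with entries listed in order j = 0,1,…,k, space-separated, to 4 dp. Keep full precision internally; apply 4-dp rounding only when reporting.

Δt=0.19186, u=1.19410, d=0.83745, q=0.47574, disc=e^(-rΔt)=0.99293
k=7 terminal: V=max(K-S,0) → 95.4666 78.0806 53.2902 17.9418 0.0000 0.0000 0.0000 0.0000
k=6: j=0 S=48.7473 intr=87.5427 cont=86.5786 V=87.5427[EX]; j=1 S=69.5080 intr=66.7820 cont=65.8179 V=66.7820[EX]; j=2 S=99.1104 intr=37.1796 cont=36.2155 V=37.1796[EX]; j=3 S=141.3200 intr=0.0000 cont=9.3396 V=9.3396[hold]; j=4 S=201.5060 intr=0.0000 cont=0.0000 V=0.0000[hold]; j=5 S=287.3242 intr=0.0000 cont=0.0000 V=0.0000[hold]; j=6 S=409.6910 intr=0.0000 cont=0.0000 V=0.0000[hold]  S*(6)=99.1104
k=5: j=0 S=58.2094 intr=78.0806 cont=77.1166 V=78.0806[EX]; j=1 S=82.9998 intr=53.2902 cont=52.3261 V=53.2902[EX]; j=2 S=118.3482 intr=17.9418 cont=23.7657 V=23.7657[hold]; j=3 S=168.7508 intr=0.0000 cont=4.8617 V=4.8617[hold]; j=4 S=240.6191 intr=0.0000 cont=0.0000 V=0.0000[hold]; j=5 S=343.0949 intr=0.0000 cont=0.0000 V=0.0000[hold]  S*(5)=82.9998
k=4: j=0 S=69.5080 intr=66.7820 cont=65.8179 V=66.7820[EX]; j=1 S=99.1104 intr=37.1796 cont=38.9665 V=38.9665[hold]; j=2 S=141.3200 intr=0.0000 cont=14.6678 V=14.6678[hold]; j=3 S=201.5060 intr=0.0000 cont=2.5308 V=2.5308[hold]; j=4 S=287.3242 intr=0.0000 cont=0.0000 V=0.0000[hold]  S*(4)=69.5080
k=3: j=0 S=82.9998 intr=53.2902 cont=53.1702 V=53.2902[EX]; j=1 S=118.3482 intr=17.9418 cont=27.2128 V=27.2128[hold]; j=2 S=168.7508 intr=0.0000 cont=8.8308 V=8.8308[hold]; j=3 S=240.6191 intr=0.0000 cont=1.3174 V=1.3174[hold]  S*(3)=82.9998
k=2: j=0 S=99.1104 intr=37.1796 cont=40.5949 V=40.5949[hold]; j=1 S=141.3200 intr=0.0000 cont=18.3371 V=18.3371[hold]; j=2 S=201.5060 intr=0.0000 cont=5.2192 V=5.2192[hold]  S*(2)=-
k=1: j=0 S=118.3482 intr=17.9418 cont=29.7937 V=29.7937[hold]; j=1 S=168.7508 intr=0.0000 cont=12.0108 V=12.0108[hold]  S*(1)=-
k=0: j=0 S=141.3200 intr=0.0000 cont=21.1827 V=21.1827[hold]  S*(0)=-

price = 21.1827
boundary = - - - 82.9998 69.5080 82.9998 99.1104
tree:
21.1827
29.7937 12.0108
40.5949 18.3371 5.2192
53.2902 27.2128 8.8308 1.3174
66.7820 38.9665 14.6678 2.5308 0.0000
78.0806 53.2902 23.7657 4.8617 0.0000 0.0000
87.5427 66.7820 37.1796 9.3396 0.0000 0.0000 0.0000
95.4666 78.0806 53.2902 17.9418 0.0000 0.0000 0.0000 0.0000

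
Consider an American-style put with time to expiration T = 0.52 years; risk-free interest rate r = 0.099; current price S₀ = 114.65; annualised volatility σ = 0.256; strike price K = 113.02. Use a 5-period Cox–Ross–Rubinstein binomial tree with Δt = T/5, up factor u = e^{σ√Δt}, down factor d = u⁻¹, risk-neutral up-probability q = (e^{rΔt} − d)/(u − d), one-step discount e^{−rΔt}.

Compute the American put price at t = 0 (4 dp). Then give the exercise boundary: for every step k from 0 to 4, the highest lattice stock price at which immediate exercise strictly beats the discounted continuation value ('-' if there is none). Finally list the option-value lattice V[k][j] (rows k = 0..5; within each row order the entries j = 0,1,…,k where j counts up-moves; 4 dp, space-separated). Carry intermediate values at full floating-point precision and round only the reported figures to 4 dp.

price = 5.8316
boundary = - - 97.1998 89.4976 97.1998
tree:
5.8316
9.7975 2.5915
15.8202 4.8948 0.6945
23.5224 8.9846 1.5321 0.0000
30.6144 15.8202 3.3796 0.0000 0.0000
37.1443 23.5224 7.4550 0.0000 0.0000 0.0000

Δt=0.10400, u=1.08606, d=0.92076, q=0.54198, disc=e^(-rΔt)=0.98976
k=5 terminal: V=max(K-S,0) → 37.1443 23.5224 7.4550 0.0000 0.0000 0.0000
k=4: j=0 S=82.4056 intr=30.6144 cont=29.4567 V=30.6144[EX]; j=1 S=97.1998 intr=15.8202 cont=14.6625 V=15.8202[EX]; j=2 S=114.6500 intr=0.0000 cont=3.3796 V=3.3796[hold]; j=3 S=135.2330 intr=0.0000 cont=0.0000 V=0.0000[hold]; j=4 S=159.5112 intr=0.0000 cont=0.0000 V=0.0000[hold]  S*(4)=97.1998
k=3: j=0 S=89.4976 intr=23.5224 cont=22.3647 V=23.5224[EX]; j=1 S=105.5650 intr=7.4550 cont=8.9846 V=8.9846[hold]; j=2 S=124.5169 intr=0.0000 cont=1.5321 V=1.5321[hold]; j=3 S=146.8713 intr=0.0000 cont=0.0000 V=0.0000[hold]  S*(3)=89.4976
k=2: j=0 S=97.1998 intr=15.8202 cont=15.4830 V=15.8202[EX]; j=1 S=114.6500 intr=0.0000 cont=4.8948 V=4.8948[hold]; j=2 S=135.2330 intr=0.0000 cont=0.6945 V=0.6945[hold]  S*(2)=97.1998
k=1: j=0 S=105.5650 intr=7.4550 cont=9.7975 V=9.7975[hold]; j=1 S=124.5169 intr=0.0000 cont=2.5915 V=2.5915[hold]  S*(1)=-
k=0: j=0 S=114.6500 intr=0.0000 cont=5.8316 V=5.8316[hold]  S*(0)=-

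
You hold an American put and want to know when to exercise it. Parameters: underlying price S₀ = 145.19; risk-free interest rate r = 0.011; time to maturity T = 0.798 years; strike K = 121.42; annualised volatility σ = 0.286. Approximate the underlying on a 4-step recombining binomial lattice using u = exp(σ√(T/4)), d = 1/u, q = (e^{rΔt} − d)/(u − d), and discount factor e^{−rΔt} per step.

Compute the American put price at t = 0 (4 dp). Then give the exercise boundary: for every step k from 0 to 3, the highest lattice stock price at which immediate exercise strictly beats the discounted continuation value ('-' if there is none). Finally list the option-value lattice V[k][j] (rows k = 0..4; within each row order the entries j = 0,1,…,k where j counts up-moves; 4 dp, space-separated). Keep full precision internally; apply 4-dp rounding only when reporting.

price = 5.0176
boundary = - - - 98.9697
tree:
5.0176
8.4465 1.2763
13.9493 2.4443 0.0000
22.4503 4.6810 0.0000 0.0000
34.3188 8.9646 0.0000 0.0000 0.0000

Δt=0.19950  u=1.13626  d=0.88008  q=0.47668  discount=0.99781
step 4 (expiry): payoffs max(K−S,0) = 34.3188 8.9646 0.0000 0.0000 0.0000
step 3: (k=3,j=0): S=98.9697, (K−S)⁺=22.4503, hold=22.1841 ⇒ V=22.4503 exercise | (k=3,j=1): S=127.7787, (K−S)⁺=0.0000, hold=4.6810 ⇒ V=4.6810 continue | (k=3,j=2): S=164.9737, (K−S)⁺=0.0000, hold=0.0000 ⇒ V=0.0000 continue | (k=3,j=3): S=212.9958, (K−S)⁺=0.0000, hold=0.0000 ⇒ V=0.0000 continue  boundary S*=98.9697
step 2: (k=2,j=0): S=112.4554, (K−S)⁺=8.9646, hold=13.9493 ⇒ V=13.9493 continue | (k=2,j=1): S=145.1900, (K−S)⁺=0.0000, hold=2.4443 ⇒ V=2.4443 continue | (k=2,j=2): S=187.4532, (K−S)⁺=0.0000, hold=0.0000 ⇒ V=0.0000 continue  boundary S*=-
step 1: (k=1,j=0): S=127.7787, (K−S)⁺=0.0000, hold=8.4465 ⇒ V=8.4465 continue | (k=1,j=1): S=164.9737, (K−S)⁺=0.0000, hold=1.2763 ⇒ V=1.2763 continue  boundary S*=-
step 0: (k=0,j=0): S=145.1900, (K−S)⁺=0.0000, hold=5.0176 ⇒ V=5.0176 continue  boundary S*=-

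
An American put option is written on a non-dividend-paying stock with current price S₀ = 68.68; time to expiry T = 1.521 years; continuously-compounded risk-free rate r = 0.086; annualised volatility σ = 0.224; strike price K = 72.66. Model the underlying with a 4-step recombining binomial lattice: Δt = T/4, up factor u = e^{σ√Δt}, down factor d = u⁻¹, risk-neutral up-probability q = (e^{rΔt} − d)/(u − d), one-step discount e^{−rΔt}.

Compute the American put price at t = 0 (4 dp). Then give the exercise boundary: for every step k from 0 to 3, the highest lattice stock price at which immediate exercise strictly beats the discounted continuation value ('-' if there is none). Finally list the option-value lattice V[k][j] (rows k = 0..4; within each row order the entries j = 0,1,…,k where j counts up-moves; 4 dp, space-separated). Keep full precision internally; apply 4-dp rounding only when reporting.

price = 6.7340
boundary = - 59.8194 52.1019 59.8194
tree:
6.7340
12.8406 2.7927
20.5581 6.0563 0.6406
27.2799 12.8406 1.5967 0.0000
33.1345 20.5581 3.9800 0.0000 0.0000

params: Δt=0.38025 u=1.14812 d=0.87099 q=0.58547 e^(-rΔt)=0.96783
t_4 payoffs: 33.1345 20.5581 3.9800 0.0000 0.0000
t_3: node(3,0) S=45.3801 payoff=27.2799 vs cont=24.9423 → 27.2799 [stop]  node(3,1) S=59.8194 payoff=12.8406 vs cont=10.5030 → 12.8406 [stop]  node(3,2) S=78.8531 payoff=0.0000 vs cont=1.5967 → 1.5967 [wait]  node(3,3) S=103.9430 payoff=0.0000 vs cont=0.0000 → 0.0000 [wait]  ⇒ S*(3)=59.8194
t_2: node(2,0) S=52.1019 payoff=20.5581 vs cont=18.2204 → 20.5581 [stop]  node(2,1) S=68.6800 payoff=3.9800 vs cont=6.0563 → 6.0563 [wait]  node(2,2) S=90.5330 payoff=0.0000 vs cont=0.6406 → 0.6406 [wait]  ⇒ S*(2)=52.1019
t_1: node(1,0) S=59.8194 payoff=12.8406 vs cont=11.6795 → 12.8406 [stop]  node(1,1) S=78.8531 payoff=0.0000 vs cont=2.7927 → 2.7927 [wait]  ⇒ S*(1)=59.8194
t_0: node(0,0) S=68.6800 payoff=3.9800 vs cont=6.7340 → 6.7340 [wait]  ⇒ S*(0)=-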